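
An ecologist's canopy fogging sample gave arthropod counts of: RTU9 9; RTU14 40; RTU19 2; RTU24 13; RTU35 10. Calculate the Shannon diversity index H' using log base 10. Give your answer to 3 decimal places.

0.548

Total N = 9+40+2+13+10 = 74, so the proportions are 0.12162, 0.54054, 0.02703, 0.17568, 0.13514 (working shown to 5 dp, full precision carried).
Each pᵢ log₁₀ pᵢ term: 0.12162×(-0.91499)=-0.11128, 0.54054×(-0.26717)=-0.14442, 0.02703×(-1.56820)=-0.04238, 0.17568×(-0.75529)=-0.13269, 0.13514×(-0.86923)=-0.11746.
Sum = -0.54823, so H' = 0.548.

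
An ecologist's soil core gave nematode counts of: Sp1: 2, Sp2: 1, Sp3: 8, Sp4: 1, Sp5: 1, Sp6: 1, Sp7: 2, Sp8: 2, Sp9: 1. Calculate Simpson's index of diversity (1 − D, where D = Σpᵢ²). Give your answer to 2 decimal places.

0.78

Total N = 2+1+8+1+1+1+2+2+1 = 19, so the proportions are 0.1053, 0.0526, 0.4211, 0.0526, 0.0526, 0.0526, 0.1053, 0.1053, 0.0526 (working shown to 4 dp, full precision carried).
D = 0.1053² + 0.0526² + 0.4211² + 0.0526² + 0.0526² + 0.0526² + 0.1053² + 0.1053² + 0.0526² = 0.0111 + 0.0028 + 0.1773 + 0.0028 + 0.0028 + 0.0028 + 0.0111 + 0.0111 + 0.0028 = 0.2244.
So 1 − D = 0.7756, i.e. 0.78 to 2 decimal places.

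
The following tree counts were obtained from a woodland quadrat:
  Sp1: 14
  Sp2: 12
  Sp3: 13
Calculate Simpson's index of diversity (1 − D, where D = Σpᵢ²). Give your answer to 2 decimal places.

Total N = 14+12+13 = 39, so the proportions are 0.359, 0.3077, 0.3333 (working shown to 4 dp, full precision carried).
D = 0.359² + 0.3077² + 0.3333² = 0.1289 + 0.0947 + 0.1111 = 0.3346.
So 1 − D = 0.6654, i.e. 0.67 to 2 decimal places.

0.67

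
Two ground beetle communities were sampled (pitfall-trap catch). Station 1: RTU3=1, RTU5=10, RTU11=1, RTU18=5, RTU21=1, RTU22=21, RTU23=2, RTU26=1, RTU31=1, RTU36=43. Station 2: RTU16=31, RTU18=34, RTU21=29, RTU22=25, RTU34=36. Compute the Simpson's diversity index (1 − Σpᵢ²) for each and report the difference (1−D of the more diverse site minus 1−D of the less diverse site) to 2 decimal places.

Station 1: N=86, proportions 0.01163, 0.11628, 0.01163, 0.05814, 0.01163, 0.24419, 0.02326, 0.01163, 0.01163, 0.5, giving 1−D = 0.67226 (working shown to 5 dp, full precision carried).
Station 2: N=155, proportions 0.2, 0.21935, 0.1871, 0.16129, 0.23226, giving 1−D = 0.79692.
Difference = |0.67226 − 0.79692| = 0.12466, i.e. 0.12 to 2 decimal places.

0.12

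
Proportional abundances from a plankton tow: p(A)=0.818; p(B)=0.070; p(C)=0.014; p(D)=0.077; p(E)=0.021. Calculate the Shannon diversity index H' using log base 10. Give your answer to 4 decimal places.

Each pᵢ log₁₀ pᵢ term (working shown to 6 dp, full precision carried): 0.818×(-0.087247)=-0.071368, 0.07×(-1.154902)=-0.080843, 0.014×(-1.853872)=-0.025954, 0.077×(-1.113509)=-0.085740, 0.021×(-1.677781)=-0.035233.
Sum = -0.299139, so H' = 0.2991.

0.2991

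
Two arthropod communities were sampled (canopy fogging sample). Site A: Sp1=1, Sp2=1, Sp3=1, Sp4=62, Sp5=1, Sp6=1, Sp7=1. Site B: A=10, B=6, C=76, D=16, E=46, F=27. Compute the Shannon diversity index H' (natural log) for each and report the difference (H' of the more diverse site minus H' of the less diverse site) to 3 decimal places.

Site A: N=68, proportions 0.01471, 0.01471, 0.01471, 0.91176, 0.01471, 0.01471, 0.01471, giving H' = 0.45653 (working shown to 5 dp, full precision carried).
Site B: N=181, proportions 0.05525, 0.03315, 0.41989, 0.0884, 0.25414, 0.14917, giving H' = 1.48370.
Difference = |0.45653 − 1.48370| = 1.02717, i.e. 1.027 to 3 decimal places.

1.027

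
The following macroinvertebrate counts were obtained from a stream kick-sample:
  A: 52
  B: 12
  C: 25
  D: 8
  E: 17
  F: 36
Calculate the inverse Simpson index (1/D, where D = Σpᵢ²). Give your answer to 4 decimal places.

Total N = 52+12+25+8+17+36 = 150, so the proportions are 0.34666667, 0.08, 0.16666667, 0.05333333, 0.11333333, 0.24 (working shown to 8 dp, full precision carried).
D = 0.34666667² + 0.08² + 0.16666667² + 0.05333333² + 0.11333333² + 0.24² = 0.12017778 + 0.00640000 + 0.02777778 + 0.00284444 + 0.01284444 + 0.05760000 = 0.22764444.
So 1/D = 4.392815, i.e. 4.3928 to 4 decimal places.

4.3928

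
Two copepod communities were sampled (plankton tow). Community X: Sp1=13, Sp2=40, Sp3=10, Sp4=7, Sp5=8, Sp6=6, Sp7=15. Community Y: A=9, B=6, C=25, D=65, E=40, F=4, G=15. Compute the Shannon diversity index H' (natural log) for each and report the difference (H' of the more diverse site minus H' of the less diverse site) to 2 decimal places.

0.12

Community X: N=99, proportions 0.1313, 0.404, 0.101, 0.0707, 0.0808, 0.0606, 0.1515, giving H' = 1.7107 (working shown to 4 dp, full precision carried).
Community Y: N=164, proportions 0.0549, 0.0366, 0.1524, 0.3963, 0.2439, 0.0244, 0.0915, giving H' = 1.5873.
Difference = |1.7107 − 1.5873| = 0.1234, i.e. 0.12 to 2 decimal places.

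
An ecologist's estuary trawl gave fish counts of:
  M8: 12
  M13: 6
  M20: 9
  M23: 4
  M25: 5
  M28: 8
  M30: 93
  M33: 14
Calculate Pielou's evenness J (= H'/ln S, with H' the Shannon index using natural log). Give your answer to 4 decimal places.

Total N = 12+6+9+4+5+8+93+14 = 151, so the proportions are 0.07947, 0.039735, 0.059603, 0.02649, 0.033113, 0.05298, 0.615894, 0.092715 (working shown to 6 dp, full precision carried).
H' = −Σ pᵢ ln pᵢ = −((-0.201248) + (-0.128166) + (-0.168083) + (-0.096185) + (-0.112842) + (-0.155647) + (-0.298512) + (-0.220497)) = 1.381181.
With S = 8 species, ln S = 2.079442, so J = 1.381181/2.079442 = 0.664208, i.e. 0.6642 to 4 decimal places.

0.6642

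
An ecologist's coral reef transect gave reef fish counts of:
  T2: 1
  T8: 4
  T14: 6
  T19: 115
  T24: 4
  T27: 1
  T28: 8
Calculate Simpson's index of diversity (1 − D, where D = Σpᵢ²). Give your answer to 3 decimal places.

Total N = 1+4+6+115+4+1+8 = 139, so the proportions are 0.00719, 0.02878, 0.04317, 0.82734, 0.02878, 0.00719, 0.05755 (working shown to 5 dp, full precision carried).
D = 0.00719² + 0.02878² + 0.04317² + 0.82734² + 0.02878² + 0.00719² + 0.05755² = 0.00005 + 0.00083 + 0.00186 + 0.68449 + 0.00083 + 0.00005 + 0.00331 = 0.69142.
So 1 − D = 0.30858, i.e. 0.309 to 3 decimal places.

0.309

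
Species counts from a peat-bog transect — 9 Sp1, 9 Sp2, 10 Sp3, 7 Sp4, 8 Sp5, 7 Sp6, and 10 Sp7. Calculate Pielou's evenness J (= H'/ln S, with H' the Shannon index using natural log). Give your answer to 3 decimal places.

Total N = 9+9+10+7+8+7+10 = 60, so the proportions are 0.15, 0.15, 0.16667, 0.11667, 0.13333, 0.11667, 0.16667 (working shown to 5 dp, full precision carried).
H' = −Σ pᵢ ln pᵢ = −((-0.28457) + (-0.28457) + (-0.29863) + (-0.25065) + (-0.26865) + (-0.25065) + (-0.29863)) = 1.93634.
With S = 7 species, ln S = 1.94591, so J = 1.93634/1.94591 = 0.99508, i.e. 0.995 to 3 decimal places.

0.995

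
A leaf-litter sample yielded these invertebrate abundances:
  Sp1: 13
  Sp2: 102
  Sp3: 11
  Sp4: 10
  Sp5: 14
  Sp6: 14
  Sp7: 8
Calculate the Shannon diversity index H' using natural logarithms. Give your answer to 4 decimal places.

1.3974

Total N = 13+102+11+10+14+14+8 = 172, so the proportions are 0.075581, 0.593023, 0.063953, 0.05814, 0.081395, 0.081395, 0.046512 (working shown to 6 dp, full precision carried).
Each pᵢ ln pᵢ term: 0.075581×(-2.582545)=-0.195192, 0.593023×(-0.522522)=-0.309867, 0.063953×(-2.749599)=-0.175846, 0.05814×(-2.844909)=-0.165402, 0.081395×(-2.508437)=-0.204175, 0.081395×(-2.508437)=-0.204175, 0.046512×(-3.068053)=-0.142700.
Sum = -1.397358, so H' = 1.3974.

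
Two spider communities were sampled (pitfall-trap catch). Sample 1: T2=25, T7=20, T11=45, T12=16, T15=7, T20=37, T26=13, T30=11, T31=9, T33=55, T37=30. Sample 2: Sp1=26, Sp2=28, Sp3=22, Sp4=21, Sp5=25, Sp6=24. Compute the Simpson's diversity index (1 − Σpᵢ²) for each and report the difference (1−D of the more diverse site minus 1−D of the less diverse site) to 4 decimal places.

Sample 1: N=268, proportions 0.093283582, 0.074626866, 0.167910448, 0.059701493, 0.026119403, 0.138059701, 0.048507463, 0.041044776, 0.03358209, 0.205223881, 0.111940299, giving 1−D = 0.874415237 (working shown to 9 dp, full precision carried).
Sample 2: N=146, proportions 0.178082192, 0.191780822, 0.150684932, 0.143835616, 0.171232877, 0.164383562, giving 1−D = 0.831769563.
Difference = |0.874415237 − 0.831769563| = 0.042645674, i.e. 0.0426 to 4 decimal places.

0.0426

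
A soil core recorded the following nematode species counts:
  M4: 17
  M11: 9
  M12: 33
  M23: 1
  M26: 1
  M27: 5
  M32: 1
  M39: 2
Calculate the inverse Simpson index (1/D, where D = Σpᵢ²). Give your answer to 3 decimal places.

3.193

Total N = 17+9+33+1+1+5+1+2 = 69, so the proportions are 0.2463768, 0.1304348, 0.4782609, 0.0144928, 0.0144928, 0.0724638, 0.0144928, 0.0289855 (working shown to 7 dp, full precision carried).
D = 0.2463768² + 0.1304348² + 0.4782609² + 0.0144928² + 0.0144928² + 0.0724638² + 0.0144928² + 0.0289855² = 0.0607015 + 0.0170132 + 0.2287335 + 0.0002100 + 0.0002100 + 0.0052510 + 0.0002100 + 0.0008402 = 0.3131695.
So 1/D = 3.19316, i.e. 3.193 to 3 decimal places.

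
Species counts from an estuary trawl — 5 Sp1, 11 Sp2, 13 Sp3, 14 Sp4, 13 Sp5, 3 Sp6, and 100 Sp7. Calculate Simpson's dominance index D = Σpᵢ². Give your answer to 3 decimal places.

0.423

Total N = 5+11+13+14+13+3+100 = 159, so the proportions are 0.03145, 0.06918, 0.08176, 0.08805, 0.08176, 0.01887, 0.62893 (working shown to 5 dp, full precision carried).
D = 0.03145² + 0.06918² + 0.08176² + 0.08805² + 0.08176² + 0.01887² + 0.62893² = 0.00099 + 0.00479 + 0.00668 + 0.00775 + 0.00668 + 0.00036 + 0.39555 = 0.42281.
To 3 decimal places, D = 0.423.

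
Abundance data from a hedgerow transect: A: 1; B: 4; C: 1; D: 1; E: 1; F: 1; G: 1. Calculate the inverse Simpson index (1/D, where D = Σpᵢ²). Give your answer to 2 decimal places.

4.55

Total N = 1+4+1+1+1+1+1 = 10, so the proportions are 0.1, 0.4, 0.1, 0.1, 0.1, 0.1, 0.1 (working shown to 6 dp, full precision carried).
D = 0.1² + 0.4² + 0.1² + 0.1² + 0.1² + 0.1² + 0.1² = 0.010000 + 0.160000 + 0.010000 + 0.010000 + 0.010000 + 0.010000 + 0.010000 = 0.220000.
So 1/D = 4.5455, i.e. 4.55 to 2 decimal places.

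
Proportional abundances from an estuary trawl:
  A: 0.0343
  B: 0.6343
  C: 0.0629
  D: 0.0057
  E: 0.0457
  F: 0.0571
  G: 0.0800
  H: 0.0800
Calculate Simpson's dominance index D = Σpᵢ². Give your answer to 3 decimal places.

D = 0.0343² + 0.6343² + 0.0629² + 0.0057² + 0.0457² + 0.0571² + 0.08² + 0.08² = 0.00118 + 0.40234 + 0.00396 + 0.00003 + 0.00209 + 0.00326 + 0.00640 + 0.00640 = 0.42565 (working shown to 5 dp, full precision carried).
To 3 decimal places, D = 0.426.

0.426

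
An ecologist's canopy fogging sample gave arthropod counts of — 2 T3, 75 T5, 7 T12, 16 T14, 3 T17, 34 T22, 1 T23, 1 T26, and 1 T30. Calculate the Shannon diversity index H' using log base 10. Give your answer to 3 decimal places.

Total N = 2+75+7+16+3+34+1+1+1 = 140, so the proportions are 0.01429, 0.53571, 0.05, 0.11429, 0.02143, 0.24286, 0.00714, 0.00714, 0.00714 (working shown to 5 dp, full precision carried).
Each pᵢ log₁₀ pᵢ term: 0.01429×(-1.84510)=-0.02636, 0.53571×(-0.27107)=-0.14521, 0.05×(-1.30103)=-0.06505, 0.11429×(-0.94201)=-0.10766, 0.02143×(-1.66901)=-0.03576, 0.24286×(-0.61465)=-0.14927, 0.00714×(-2.14613)=-0.01533, 0.00714×(-2.14613)=-0.01533, 0.00714×(-2.14613)=-0.01533.
Sum = -0.57531, so H' = 0.575.

0.575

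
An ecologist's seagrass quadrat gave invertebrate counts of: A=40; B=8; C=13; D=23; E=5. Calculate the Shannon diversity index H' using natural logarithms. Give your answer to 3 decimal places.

Total N = 40+8+13+23+5 = 89, so the proportions are 0.44944, 0.08989, 0.14607, 0.25843, 0.05618 (working shown to 5 dp, full precision carried).
Each pᵢ ln pᵢ term: 0.44944×(-0.79976)=-0.35944, 0.08989×(-2.40919)=-0.21656, 0.14607×(-1.92369)=-0.28099, 0.25843×(-1.35314)=-0.34969, 0.05618×(-2.87920)=-0.16175.
Sum = -1.36843, so H' = 1.368.

1.368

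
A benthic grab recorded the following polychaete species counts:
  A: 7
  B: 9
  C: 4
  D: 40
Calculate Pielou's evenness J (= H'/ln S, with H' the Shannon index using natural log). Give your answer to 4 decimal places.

Total N = 7+9+4+40 = 60, so the proportions are 0.116667, 0.15, 0.066667, 0.666667 (working shown to 6 dp, full precision carried).
H' = −Σ pᵢ ln pᵢ = −((-0.250651) + (-0.284568) + (-0.180537) + (-0.270310)) = 0.986065.
With S = 4 species, ln S = 1.386294, so J = 0.986065/1.386294 = 0.711296, i.e. 0.7113 to 4 decimal places.

0.7113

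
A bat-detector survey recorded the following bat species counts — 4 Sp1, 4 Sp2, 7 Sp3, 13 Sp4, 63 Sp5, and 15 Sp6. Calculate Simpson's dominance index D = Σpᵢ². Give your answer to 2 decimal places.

Total N = 4+4+7+13+63+15 = 106, so the proportions are 0.0377, 0.0377, 0.066, 0.1226, 0.5943, 0.1415 (working shown to 4 dp, full precision carried).
D = 0.0377² + 0.0377² + 0.066² + 0.1226² + 0.5943² + 0.1415² = 0.0014 + 0.0014 + 0.0044 + 0.0150 + 0.3532 + 0.0200 = 0.3955.
To 2 decimal places, D = 0.40.

0.40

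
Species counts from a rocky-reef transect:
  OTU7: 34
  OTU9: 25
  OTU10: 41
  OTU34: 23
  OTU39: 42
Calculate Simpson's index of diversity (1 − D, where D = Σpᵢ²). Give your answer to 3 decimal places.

Total N = 34+25+41+23+42 = 165, so the proportions are 0.20606, 0.15152, 0.24848, 0.13939, 0.25455 (working shown to 5 dp, full precision carried).
D = 0.20606² + 0.15152² + 0.24848² + 0.13939² + 0.25455² = 0.04246 + 0.02296 + 0.06174 + 0.01943 + 0.06479 = 0.21139.
So 1 − D = 0.78861, i.e. 0.789 to 3 decimal places.

0.789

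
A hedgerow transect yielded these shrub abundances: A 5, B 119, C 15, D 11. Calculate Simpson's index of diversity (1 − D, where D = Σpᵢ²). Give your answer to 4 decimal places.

Total N = 5+119+15+11 = 150, so the proportions are 0.033333, 0.793333, 0.1, 0.073333 (working shown to 6 dp, full precision carried).
D = 0.033333² + 0.793333² + 0.1² + 0.073333² = 0.001111 + 0.629378 + 0.010000 + 0.005378 = 0.645867.
So 1 − D = 0.354133, i.e. 0.3541 to 4 decimal places.

0.3541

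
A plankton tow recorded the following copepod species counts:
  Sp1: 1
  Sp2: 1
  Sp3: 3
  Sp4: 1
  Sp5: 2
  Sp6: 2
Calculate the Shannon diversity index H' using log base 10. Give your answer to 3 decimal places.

0.736

Total N = 1+1+3+1+2+2 = 10, so the proportions are 0.1, 0.1, 0.3, 0.1, 0.2, 0.2 (working shown to 5 dp, full precision carried).
Each pᵢ log₁₀ pᵢ term: 0.1×(-1.00000)=-0.10000, 0.1×(-1.00000)=-0.10000, 0.3×(-0.52288)=-0.15686, 0.1×(-1.00000)=-0.10000, 0.2×(-0.69897)=-0.13979, 0.2×(-0.69897)=-0.13979.
Sum = -0.73645, so H' = 0.736.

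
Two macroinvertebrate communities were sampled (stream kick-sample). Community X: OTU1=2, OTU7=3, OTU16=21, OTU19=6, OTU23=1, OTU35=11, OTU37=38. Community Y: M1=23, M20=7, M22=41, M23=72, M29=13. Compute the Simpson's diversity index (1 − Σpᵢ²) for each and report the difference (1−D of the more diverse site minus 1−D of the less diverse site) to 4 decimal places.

0.0070

Community X: N=82, proportions 0.024390244, 0.036585366, 0.256097561, 0.073170732, 0.012195122, 0.134146341, 0.463414634, giving 1−D = 0.694229625 (working shown to 9 dp, full precision carried).
Community Y: N=156, proportions 0.147435897, 0.044871795, 0.262820513, 0.461538462, 0.083333333, giving 1−D = 0.687212360.
Difference = |0.694229625 − 0.687212360| = 0.007017265, i.e. 0.0070 to 4 decimal places.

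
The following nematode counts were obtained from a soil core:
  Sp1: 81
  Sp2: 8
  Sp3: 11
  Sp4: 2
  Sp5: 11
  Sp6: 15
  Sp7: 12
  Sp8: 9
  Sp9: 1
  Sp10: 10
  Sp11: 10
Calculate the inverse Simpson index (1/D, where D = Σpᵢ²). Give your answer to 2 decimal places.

3.84

Total N = 81+8+11+2+11+15+12+9+1+10+10 = 170, so the proportions are 0.476471, 0.047059, 0.064706, 0.011765, 0.064706, 0.088235, 0.070588, 0.052941, 0.005882, 0.058824, 0.058824 (working shown to 6 dp, full precision carried).
D = 0.476471² + 0.047059² + 0.064706² + 0.011765² + 0.064706² + 0.088235² + 0.070588² + 0.052941² + 0.005882² + 0.058824² + 0.058824² = 0.227024 + 0.002215 + 0.004187 + 0.000138 + 0.004187 + 0.007785 + 0.004983 + 0.002803 + 0.000035 + 0.003460 + 0.003460 = 0.260277.
So 1/D = 3.8421, i.e. 3.84 to 2 decimal places.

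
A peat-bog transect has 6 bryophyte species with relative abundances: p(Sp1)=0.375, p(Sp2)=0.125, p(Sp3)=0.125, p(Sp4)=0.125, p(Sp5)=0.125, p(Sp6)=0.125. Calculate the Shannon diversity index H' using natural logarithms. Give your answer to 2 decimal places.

Each pᵢ ln pᵢ term (working shown to 4 dp, full precision carried): 0.375×(-0.9808)=-0.3678, 0.125×(-2.0794)=-0.2599, 0.125×(-2.0794)=-0.2599, 0.125×(-2.0794)=-0.2599, 0.125×(-2.0794)=-0.2599, 0.125×(-2.0794)=-0.2599.
Sum = -1.6675, so H' = 1.67.

1.67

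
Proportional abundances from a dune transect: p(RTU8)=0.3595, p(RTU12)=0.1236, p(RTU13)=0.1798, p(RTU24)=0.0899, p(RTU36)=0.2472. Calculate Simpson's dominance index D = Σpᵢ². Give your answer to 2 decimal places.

0.25

D = 0.3595² + 0.1236² + 0.1798² + 0.0899² + 0.2472² = 0.1292 + 0.0153 + 0.0323 + 0.0081 + 0.0611 = 0.2460 (working shown to 4 dp, full precision carried).
To 2 decimal places, D = 0.25.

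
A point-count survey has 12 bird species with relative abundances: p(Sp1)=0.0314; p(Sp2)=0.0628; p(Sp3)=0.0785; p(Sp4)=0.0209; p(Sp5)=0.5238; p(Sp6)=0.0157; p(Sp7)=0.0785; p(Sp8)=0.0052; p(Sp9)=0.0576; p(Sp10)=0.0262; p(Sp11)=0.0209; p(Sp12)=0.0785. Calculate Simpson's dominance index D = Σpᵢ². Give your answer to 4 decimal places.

0.3029

D = 0.0314² + 0.0628² + 0.0785² + 0.0209² + 0.5238² + 0.0157² + 0.0785² + 0.0052² + 0.0576² + 0.0262² + 0.0209² + 0.0785² = 0.000986 + 0.003944 + 0.006162 + 0.000437 + 0.274366 + 0.000246 + 0.006162 + 0.000027 + 0.003318 + 0.000686 + 0.000437 + 0.006162 = 0.302934 (working shown to 6 dp, full precision carried).
To 4 decimal places, D = 0.3029.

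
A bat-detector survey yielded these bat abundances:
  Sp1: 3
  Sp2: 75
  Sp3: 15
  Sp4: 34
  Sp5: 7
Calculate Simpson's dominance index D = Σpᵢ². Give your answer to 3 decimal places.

Total N = 3+75+15+34+7 = 134, so the proportions are 0.02239, 0.5597, 0.11194, 0.25373, 0.05224 (working shown to 5 dp, full precision carried).
D = 0.02239² + 0.5597² + 0.11194² + 0.25373² + 0.05224² = 0.00050 + 0.31327 + 0.01253 + 0.06438 + 0.00273 = 0.39341.
To 3 decimal places, D = 0.393.

0.393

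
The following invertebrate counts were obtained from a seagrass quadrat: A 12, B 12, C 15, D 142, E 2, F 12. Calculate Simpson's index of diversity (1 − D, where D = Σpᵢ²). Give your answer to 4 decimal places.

0.4523

Total N = 12+12+15+142+2+12 = 195, so the proportions are 0.061538, 0.061538, 0.076923, 0.728205, 0.010256, 0.061538 (working shown to 6 dp, full precision carried).
D = 0.061538² + 0.061538² + 0.076923² + 0.728205² + 0.010256² + 0.061538² = 0.003787 + 0.003787 + 0.005917 + 0.530283 + 0.000105 + 0.003787 = 0.547666.
So 1 − D = 0.452334, i.e. 0.4523 to 4 decimal places.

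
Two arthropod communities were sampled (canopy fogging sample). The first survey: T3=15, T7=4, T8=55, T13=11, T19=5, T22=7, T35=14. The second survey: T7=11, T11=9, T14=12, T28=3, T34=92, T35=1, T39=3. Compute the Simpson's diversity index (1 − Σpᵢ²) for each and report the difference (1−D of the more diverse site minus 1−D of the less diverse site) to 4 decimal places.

0.2177

The first survey: N=111, proportions 0.1351351, 0.036036, 0.4954955, 0.0990991, 0.045045, 0.0630631, 0.1261261, giving 1−D = 0.7031897 (working shown to 7 dp, full precision carried).
The second survey: N=131, proportions 0.0839695, 0.0687023, 0.0916031, 0.0229008, 0.7022901, 0.0076336, 0.0229008, giving 1−D = 0.4855195.
Difference = |0.7031897 − 0.4855195| = 0.2176702, i.e. 0.2177 to 4 decimal places.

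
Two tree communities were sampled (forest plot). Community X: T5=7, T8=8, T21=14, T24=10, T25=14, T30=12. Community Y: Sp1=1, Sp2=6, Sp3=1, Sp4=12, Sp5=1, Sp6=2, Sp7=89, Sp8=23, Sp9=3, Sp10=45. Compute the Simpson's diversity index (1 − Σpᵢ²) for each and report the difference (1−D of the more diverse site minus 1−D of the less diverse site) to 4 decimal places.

0.1414

Community X: N=65, proportions 0.107692, 0.123077, 0.215385, 0.153846, 0.215385, 0.184615, giving 1−D = 0.822722 (working shown to 6 dp, full precision carried).
Community Y: N=183, proportions 0.005464, 0.032787, 0.005464, 0.065574, 0.005464, 0.010929, 0.486339, 0.125683, 0.016393, 0.245902, giving 1−D = 0.681358.
Difference = |0.822722 − 0.681358| = 0.141364, i.e. 0.1414 to 4 decimal places.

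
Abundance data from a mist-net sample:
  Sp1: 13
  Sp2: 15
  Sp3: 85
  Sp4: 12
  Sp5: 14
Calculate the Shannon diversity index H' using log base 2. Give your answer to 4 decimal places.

1.7389

Total N = 13+15+85+12+14 = 139, so the proportions are 0.093525, 0.107914, 0.611511, 0.086331, 0.100719 (working shown to 6 dp, full precision carried).
Each pᵢ log₂ pᵢ term: 0.093525×(-3.418501)=-0.319716, 0.107914×(-3.212050)=-0.346624, 0.611511×(-0.709550)=-0.433898, 0.086331×(-3.533979)=-0.305092, 0.100719×(-3.311586)=-0.333541.
Sum = -1.738870, so H' = 1.7389.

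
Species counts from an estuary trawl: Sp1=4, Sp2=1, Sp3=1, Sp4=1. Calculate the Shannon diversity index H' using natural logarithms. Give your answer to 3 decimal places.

Total N = 4+1+1+1 = 7, so the proportions are 0.57143, 0.14286, 0.14286, 0.14286 (working shown to 5 dp, full precision carried).
Each pᵢ ln pᵢ term: 0.57143×(-0.55962)=-0.31978, 0.14286×(-1.94591)=-0.27799, 0.14286×(-1.94591)=-0.27799, 0.14286×(-1.94591)=-0.27799.
Sum = -1.15374, so H' = 1.154.

1.154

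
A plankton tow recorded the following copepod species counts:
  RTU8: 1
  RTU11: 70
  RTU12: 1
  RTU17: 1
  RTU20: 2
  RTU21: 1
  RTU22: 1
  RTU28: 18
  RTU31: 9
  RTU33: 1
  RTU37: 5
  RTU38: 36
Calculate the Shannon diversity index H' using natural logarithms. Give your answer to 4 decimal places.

Total N = 1+70+1+1+2+1+1+18+9+1+5+36 = 146, so the proportions are 0.006849, 0.479452, 0.006849, 0.006849, 0.013699, 0.006849, 0.006849, 0.123288, 0.061644, 0.006849, 0.034247, 0.246575 (working shown to 6 dp, full precision carried).
Each pᵢ ln pᵢ term: 0.006849×(-4.983607)=-0.034134, 0.479452×(-0.735111)=-0.352451, 0.006849×(-4.983607)=-0.034134, 0.006849×(-4.983607)=-0.034134, 0.013699×(-4.290459)=-0.058773, 0.006849×(-4.983607)=-0.034134, 0.006849×(-4.983607)=-0.034134, 0.123288×(-2.093235)=-0.258070, 0.061644×(-2.786382)=-0.171763, 0.006849×(-4.983607)=-0.034134, 0.034247×(-3.374169)=-0.115554, 0.246575×(-1.400088)=-0.345227.
Sum = -1.506644, so H' = 1.5066.

1.5066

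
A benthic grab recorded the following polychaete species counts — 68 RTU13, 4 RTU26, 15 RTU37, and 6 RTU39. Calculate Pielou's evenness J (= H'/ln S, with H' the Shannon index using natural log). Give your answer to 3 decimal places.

0.603

Total N = 68+4+15+6 = 93, so the proportions are 0.73118, 0.04301, 0.16129, 0.06452 (working shown to 5 dp, full precision carried).
H' = −Σ pᵢ ln pᵢ = −((-0.22893) + (-0.13532) + (-0.29428) + (-0.17683)) = 0.83536.
With S = 4 species, ln S = 1.38629, so J = 0.83536/1.38629 = 0.60259, i.e. 0.603 to 3 decimal places.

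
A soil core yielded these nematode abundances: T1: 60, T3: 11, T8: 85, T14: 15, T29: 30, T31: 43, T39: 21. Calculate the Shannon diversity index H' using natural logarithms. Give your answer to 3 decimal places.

Total N = 60+11+85+15+30+43+21 = 265, so the proportions are 0.22642, 0.04151, 0.32075, 0.0566, 0.11321, 0.16226, 0.07925 (working shown to 5 dp, full precision carried).
Each pᵢ ln pᵢ term: 0.22642×(-1.48539)=-0.33631, 0.04151×(-3.18183)=-0.13208, 0.32075×(-1.13708)=-0.36472, 0.0566×(-2.87168)=-0.16255, 0.11321×(-2.17853)=-0.24663, 0.16226×(-1.81853)=-0.29508, 0.07925×(-2.53521)=-0.20090.
Sum = -1.73827, so H' = 1.738.

1.738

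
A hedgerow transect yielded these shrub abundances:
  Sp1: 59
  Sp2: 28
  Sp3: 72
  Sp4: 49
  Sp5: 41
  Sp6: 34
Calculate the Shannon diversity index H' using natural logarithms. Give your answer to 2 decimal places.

1.74

Total N = 59+28+72+49+41+34 = 283, so the proportions are 0.2085, 0.0989, 0.2544, 0.1731, 0.1449, 0.1201 (working shown to 4 dp, full precision carried).
Each pᵢ ln pᵢ term: 0.2085×(-1.5679)=-0.3269, 0.0989×(-2.3132)=-0.2289, 0.2544×(-1.3688)=-0.3482, 0.1731×(-1.7536)=-0.3036, 0.1449×(-1.9319)=-0.2799, 0.1201×(-2.1191)=-0.2546.
Sum = -1.7421, so H' = 1.74.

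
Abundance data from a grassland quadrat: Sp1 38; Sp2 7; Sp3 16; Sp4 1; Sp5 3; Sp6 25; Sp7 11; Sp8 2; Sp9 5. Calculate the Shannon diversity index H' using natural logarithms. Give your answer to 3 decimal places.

Total N = 38+7+16+1+3+25+11+2+5 = 108, so the proportions are 0.35185, 0.06481, 0.14815, 0.00926, 0.02778, 0.23148, 0.10185, 0.01852, 0.0463 (working shown to 5 dp, full precision carried).
Each pᵢ ln pᵢ term: 0.35185×(-1.04455)=-0.36753, 0.06481×(-2.73622)=-0.17735, 0.14815×(-1.90954)=-0.28290, 0.00926×(-4.68213)=-0.04335, 0.02778×(-3.58352)=-0.09954, 0.23148×(-1.46326)=-0.33872, 0.10185×(-2.28424)=-0.23265, 0.01852×(-3.98898)=-0.07387, 0.0463×(-3.07269)=-0.14225.
Sum = -1.75816, so H' = 1.758.

1.758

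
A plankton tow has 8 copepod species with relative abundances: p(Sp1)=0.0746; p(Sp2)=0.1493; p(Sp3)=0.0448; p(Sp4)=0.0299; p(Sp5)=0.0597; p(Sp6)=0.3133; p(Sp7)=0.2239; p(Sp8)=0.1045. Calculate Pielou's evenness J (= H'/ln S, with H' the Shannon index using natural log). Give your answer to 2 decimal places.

H' = −Σ pᵢ ln pᵢ = −((-0.1936) + (-0.2839) + (-0.1391) + (-0.1049) + (-0.1683) + (-0.3636) + (-0.3351) + (-0.2360)) = 1.8246 (working shown to 4 dp, full precision carried).
With S = 8 species, ln S = 2.0794, so J = 1.8246/2.0794 = 0.8775, i.e. 0.88 to 2 decimal places.

0.88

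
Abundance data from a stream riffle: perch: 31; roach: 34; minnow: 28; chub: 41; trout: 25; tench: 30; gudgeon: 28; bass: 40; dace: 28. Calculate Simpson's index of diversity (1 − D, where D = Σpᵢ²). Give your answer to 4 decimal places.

0.8858

Total N = 31+34+28+41+25+30+28+40+28 = 285, so the proportions are 0.108772, 0.119298, 0.098246, 0.14386, 0.087719, 0.105263, 0.098246, 0.140351, 0.098246 (working shown to 6 dp, full precision carried).
D = 0.108772² + 0.119298² + 0.098246² + 0.14386² + 0.087719² + 0.105263² + 0.098246² + 0.140351² + 0.098246² = 0.011831 + 0.014232 + 0.009652 + 0.020696 + 0.007695 + 0.011080 + 0.009652 + 0.019698 + 0.009652 = 0.114189.
So 1 − D = 0.885811, i.e. 0.8858 to 4 decimal places.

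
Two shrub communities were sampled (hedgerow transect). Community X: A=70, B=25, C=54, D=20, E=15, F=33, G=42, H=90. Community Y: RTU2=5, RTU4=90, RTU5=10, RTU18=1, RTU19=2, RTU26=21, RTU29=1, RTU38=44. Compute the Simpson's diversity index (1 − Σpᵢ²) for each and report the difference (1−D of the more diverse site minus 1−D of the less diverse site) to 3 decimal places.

0.186

Community X: N=349, proportions 0.20057, 0.07163, 0.15473, 0.05731, 0.04298, 0.09456, 0.12034, 0.25788, giving 1−D = 0.83564 (working shown to 5 dp, full precision carried).
Community Y: N=174, proportions 0.02874, 0.51724, 0.05747, 0.00575, 0.01149, 0.12069, 0.00575, 0.25287, giving 1−D = 0.64962.
Difference = |0.83564 − 0.64962| = 0.18602, i.e. 0.186 to 3 decimal places.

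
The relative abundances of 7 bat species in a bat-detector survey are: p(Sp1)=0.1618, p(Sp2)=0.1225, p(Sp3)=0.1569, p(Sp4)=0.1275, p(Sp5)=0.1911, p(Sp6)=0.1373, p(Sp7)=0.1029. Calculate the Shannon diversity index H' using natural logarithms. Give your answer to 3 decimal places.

1.928

Each pᵢ ln pᵢ term (working shown to 5 dp, full precision carried): 0.1618×(-1.82139)=-0.29470, 0.1225×(-2.09964)=-0.25721, 0.1569×(-1.85215)=-0.29060, 0.1275×(-2.05964)=-0.26260, 0.1911×(-1.65496)=-0.31626, 0.1373×(-1.98559)=-0.27262, 0.1029×(-2.27400)=-0.23399.
Sum = -1.92799, so H' = 1.928.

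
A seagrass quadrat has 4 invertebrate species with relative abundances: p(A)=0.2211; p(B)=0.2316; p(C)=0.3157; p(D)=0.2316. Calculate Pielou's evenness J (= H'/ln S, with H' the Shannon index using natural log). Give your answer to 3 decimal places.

0.992

H' = −Σ pᵢ ln pᵢ = −((-0.33367) + (-0.33877) + (-0.36399) + (-0.33877)) = 1.37520 (working shown to 5 dp, full precision carried).
With S = 4 species, ln S = 1.38629, so J = 1.37520/1.38629 = 0.99200, i.e. 0.992 to 3 decimal places.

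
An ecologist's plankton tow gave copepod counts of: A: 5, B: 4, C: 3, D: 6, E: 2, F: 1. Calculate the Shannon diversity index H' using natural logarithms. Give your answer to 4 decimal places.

Total N = 5+4+3+6+2+1 = 21, so the proportions are 0.238095, 0.190476, 0.142857, 0.285714, 0.095238, 0.047619 (working shown to 6 dp, full precision carried).
Each pᵢ ln pᵢ term: 0.238095×(-1.435085)=-0.341687, 0.190476×(-1.658228)=-0.315853, 0.142857×(-1.945910)=-0.277987, 0.285714×(-1.252763)=-0.357932, 0.095238×(-2.351375)=-0.223941, 0.047619×(-3.044522)=-0.144977.
Sum = -1.662377, so H' = 1.6624.

1.6624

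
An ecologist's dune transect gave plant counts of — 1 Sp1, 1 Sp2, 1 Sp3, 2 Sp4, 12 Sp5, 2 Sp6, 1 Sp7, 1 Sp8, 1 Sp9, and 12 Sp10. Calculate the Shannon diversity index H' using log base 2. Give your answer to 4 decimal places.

Total N = 1+1+1+2+12+2+1+1+1+12 = 34, so the proportions are 0.029412, 0.029412, 0.029412, 0.058824, 0.352941, 0.058824, 0.029412, 0.029412, 0.029412, 0.352941 (working shown to 6 dp, full precision carried).
Each pᵢ log₂ pᵢ term: 0.029412×(-5.087463)=-0.149631, 0.029412×(-5.087463)=-0.149631, 0.029412×(-5.087463)=-0.149631, 0.058824×(-4.087463)=-0.240439, 0.352941×(-1.502500)=-0.530294, 0.058824×(-4.087463)=-0.240439, 0.029412×(-5.087463)=-0.149631, 0.029412×(-5.087463)=-0.149631, 0.029412×(-5.087463)=-0.149631, 0.352941×(-1.502500)=-0.530294.
Sum = -2.439254, so H' = 2.4393.

2.4393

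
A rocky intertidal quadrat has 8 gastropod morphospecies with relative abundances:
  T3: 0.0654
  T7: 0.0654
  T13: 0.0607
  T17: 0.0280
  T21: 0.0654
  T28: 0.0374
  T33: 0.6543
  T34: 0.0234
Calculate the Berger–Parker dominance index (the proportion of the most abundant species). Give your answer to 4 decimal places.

0.6543

The largest proportion is 0.6543, i.e. d = 0.6543 to 4 decimal places.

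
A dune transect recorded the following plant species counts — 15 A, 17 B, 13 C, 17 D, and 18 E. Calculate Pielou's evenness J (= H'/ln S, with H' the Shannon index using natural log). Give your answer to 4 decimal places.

0.9960

Total N = 15+17+13+17+18 = 80, so the proportions are 0.1875, 0.2125, 0.1625, 0.2125, 0.225 (working shown to 6 dp, full precision carried).
H' = −Σ pᵢ ln pᵢ = −((-0.313871) + (-0.329123) + (-0.295275) + (-0.329123) + (-0.335622)) = 1.603014.
With S = 5 species, ln S = 1.609438, so J = 1.603014/1.609438 = 0.996008, i.e. 0.9960 to 4 decimal places.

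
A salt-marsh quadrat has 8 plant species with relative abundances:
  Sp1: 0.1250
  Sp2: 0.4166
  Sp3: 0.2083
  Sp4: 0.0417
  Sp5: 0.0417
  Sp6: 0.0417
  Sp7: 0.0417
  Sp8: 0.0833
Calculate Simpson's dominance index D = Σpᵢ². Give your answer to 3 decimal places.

D = 0.125² + 0.4166² + 0.2083² + 0.0417² + 0.0417² + 0.0417² + 0.0417² + 0.0833² = 0.01562 + 0.17356 + 0.04339 + 0.00174 + 0.00174 + 0.00174 + 0.00174 + 0.00694 = 0.24646 (working shown to 5 dp, full precision carried).
To 3 decimal places, D = 0.246.

0.246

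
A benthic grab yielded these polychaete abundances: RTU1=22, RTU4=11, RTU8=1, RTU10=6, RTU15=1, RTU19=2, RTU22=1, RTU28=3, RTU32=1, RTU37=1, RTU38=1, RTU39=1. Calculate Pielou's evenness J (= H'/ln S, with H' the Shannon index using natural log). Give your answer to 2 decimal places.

0.72

Total N = 22+11+1+6+1+2+1+3+1+1+1+1 = 51, so the proportions are 0.4314, 0.2157, 0.0196, 0.1176, 0.0196, 0.0392, 0.0196, 0.0588, 0.0196, 0.0196, 0.0196, 0.0196 (working shown to 4 dp, full precision carried).
H' = −Σ pᵢ ln pᵢ = −((-0.3627) + (-0.3308) + (-0.0771) + (-0.2518) + (-0.0771) + (-0.1270) + (-0.0771) + (-0.1667) + (-0.0771) + (-0.0771) + (-0.0771) + (-0.0771)) = 1.7786.
With S = 12 species, ln S = 2.4849, so J = 1.7786/2.4849 = 0.7158, i.e. 0.72 to 2 decimal places.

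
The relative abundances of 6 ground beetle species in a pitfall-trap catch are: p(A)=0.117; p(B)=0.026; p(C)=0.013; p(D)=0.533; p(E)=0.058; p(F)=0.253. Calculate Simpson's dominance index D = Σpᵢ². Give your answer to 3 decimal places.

0.366

D = 0.117² + 0.026² + 0.013² + 0.533² + 0.058² + 0.253² = 0.01369 + 0.00068 + 0.00017 + 0.28409 + 0.00336 + 0.06401 = 0.36600 (working shown to 5 dp, full precision carried).
To 3 decimal places, D = 0.366.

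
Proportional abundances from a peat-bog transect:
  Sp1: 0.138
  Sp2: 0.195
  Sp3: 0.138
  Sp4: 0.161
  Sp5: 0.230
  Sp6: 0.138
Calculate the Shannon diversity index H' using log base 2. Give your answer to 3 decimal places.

Each pᵢ log₂ pᵢ term (working shown to 5 dp, full precision carried): 0.138×(-2.85726)=-0.39430, 0.195×(-2.35845)=-0.45990, 0.138×(-2.85726)=-0.39430, 0.161×(-2.63487)=-0.42421, 0.23×(-2.12029)=-0.48767, 0.138×(-2.85726)=-0.39430.
Sum = -2.55469, so H' = 2.555.

2.555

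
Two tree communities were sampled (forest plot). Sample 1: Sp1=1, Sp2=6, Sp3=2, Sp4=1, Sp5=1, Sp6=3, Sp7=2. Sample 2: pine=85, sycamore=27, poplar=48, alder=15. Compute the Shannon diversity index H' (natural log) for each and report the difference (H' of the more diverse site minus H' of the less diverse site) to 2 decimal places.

Sample 1: N=16, proportions 0.0625, 0.375, 0.125, 0.0625, 0.0625, 0.1875, 0.125, giving H' = 1.7214 (working shown to 4 dp, full precision carried).
Sample 2: N=175, proportions 0.4857, 0.1543, 0.2743, 0.0857, giving H' = 1.2045.
Difference = |1.7214 − 1.2045| = 0.5169, i.e. 0.52 to 2 decimal places.

0.52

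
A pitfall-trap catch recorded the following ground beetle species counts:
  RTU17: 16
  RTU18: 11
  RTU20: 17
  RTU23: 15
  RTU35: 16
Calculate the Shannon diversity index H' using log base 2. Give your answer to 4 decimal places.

2.3069

Total N = 16+11+17+15+16 = 75, so the proportions are 0.213333, 0.146667, 0.226667, 0.2, 0.213333 (working shown to 6 dp, full precision carried).
Each pᵢ log₂ pᵢ term: 0.213333×(-2.228819)=-0.475481, 0.146667×(-2.769387)=-0.406177, 0.226667×(-2.141356)=-0.485374, 0.2×(-2.321928)=-0.464386, 0.213333×(-2.228819)=-0.475481.
Sum = -2.306899, so H' = 2.3069.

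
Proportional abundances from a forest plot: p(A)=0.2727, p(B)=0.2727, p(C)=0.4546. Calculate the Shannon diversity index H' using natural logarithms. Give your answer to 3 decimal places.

1.067

Each pᵢ ln pᵢ term (working shown to 5 dp, full precision carried): 0.2727×(-1.29938)=-0.35434, 0.2727×(-1.29938)=-0.35434, 0.4546×(-0.78834)=-0.35838.
Sum = -1.06706, so H' = 1.067.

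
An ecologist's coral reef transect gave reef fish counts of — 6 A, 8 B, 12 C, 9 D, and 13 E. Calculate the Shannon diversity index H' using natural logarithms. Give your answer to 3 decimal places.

Total N = 6+8+12+9+13 = 48, so the proportions are 0.125, 0.16667, 0.25, 0.1875, 0.27083 (working shown to 5 dp, full precision carried).
Each pᵢ ln pᵢ term: 0.125×(-2.07944)=-0.25993, 0.16667×(-1.79176)=-0.29863, 0.25×(-1.38629)=-0.34657, 0.1875×(-1.67398)=-0.31387, 0.27083×(-1.30625)=-0.35378.
Sum = -1.57278, so H' = 1.573.

1.573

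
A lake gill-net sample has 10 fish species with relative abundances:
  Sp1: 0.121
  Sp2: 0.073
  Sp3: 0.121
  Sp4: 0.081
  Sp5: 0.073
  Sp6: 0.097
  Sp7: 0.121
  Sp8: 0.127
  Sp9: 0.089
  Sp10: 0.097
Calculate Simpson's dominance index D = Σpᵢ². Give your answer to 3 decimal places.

D = 0.121² + 0.073² + 0.121² + 0.081² + 0.073² + 0.097² + 0.121² + 0.127² + 0.089² + 0.097² = 0.01464 + 0.00533 + 0.01464 + 0.00656 + 0.00533 + 0.00941 + 0.01464 + 0.01613 + 0.00792 + 0.00941 = 0.10401 (working shown to 5 dp, full precision carried).
To 3 decimal places, D = 0.104.

0.104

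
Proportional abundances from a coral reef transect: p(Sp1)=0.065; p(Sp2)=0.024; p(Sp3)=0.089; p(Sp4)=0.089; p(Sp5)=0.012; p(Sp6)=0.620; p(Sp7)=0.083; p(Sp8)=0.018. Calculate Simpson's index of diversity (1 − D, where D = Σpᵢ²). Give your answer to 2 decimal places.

0.59

D = 0.065² + 0.024² + 0.089² + 0.089² + 0.012² + 0.62² + 0.083² + 0.018² = 0.0042 + 0.0006 + 0.0079 + 0.0079 + 0.0001 + 0.3844 + 0.0069 + 0.0003 = 0.4124 (working shown to 4 dp, full precision carried).
So 1 − D = 0.5876, i.e. 0.59 to 2 decimal places.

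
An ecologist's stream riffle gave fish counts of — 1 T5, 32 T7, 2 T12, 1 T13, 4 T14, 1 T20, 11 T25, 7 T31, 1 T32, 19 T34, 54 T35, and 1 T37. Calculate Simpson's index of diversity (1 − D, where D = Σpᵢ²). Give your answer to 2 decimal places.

Total N = 1+32+2+1+4+1+11+7+1+19+54+1 = 134, so the proportions are 0.0075, 0.2388, 0.0149, 0.0075, 0.0299, 0.0075, 0.0821, 0.0522, 0.0075, 0.1418, 0.403, 0.0075 (working shown to 4 dp, full precision carried).
D = 0.0075² + 0.2388² + 0.0149² + 0.0075² + 0.0299² + 0.0075² + 0.0821² + 0.0522² + 0.0075² + 0.1418² + 0.403² + 0.0075² = 0.0001 + 0.0570 + 0.0002 + 0.0001 + 0.0009 + 0.0001 + 0.0067 + 0.0027 + 0.0001 + 0.0201 + 0.1624 + 0.0001 = 0.2504.
So 1 − D = 0.7496, i.e. 0.75 to 2 decimal places.

0.75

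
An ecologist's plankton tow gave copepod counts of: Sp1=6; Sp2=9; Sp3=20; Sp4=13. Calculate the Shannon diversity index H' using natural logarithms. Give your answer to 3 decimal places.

Total N = 6+9+20+13 = 48, so the proportions are 0.125, 0.1875, 0.41667, 0.27083 (working shown to 5 dp, full precision carried).
Each pᵢ ln pᵢ term: 0.125×(-2.07944)=-0.25993, 0.1875×(-1.67398)=-0.31387, 0.41667×(-0.87547)=-0.36478, 0.27083×(-1.30625)=-0.35378.
Sum = -1.29236, so H' = 1.292.

1.292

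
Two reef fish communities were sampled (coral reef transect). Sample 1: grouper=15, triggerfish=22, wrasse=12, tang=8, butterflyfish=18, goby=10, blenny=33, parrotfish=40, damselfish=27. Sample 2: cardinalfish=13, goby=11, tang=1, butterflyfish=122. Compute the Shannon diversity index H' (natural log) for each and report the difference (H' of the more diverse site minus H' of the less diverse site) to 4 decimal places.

1.4769

Sample 1: N=185, proportions 0.081081, 0.118919, 0.064865, 0.043243, 0.097297, 0.054054, 0.178378, 0.216216, 0.145946, giving H' = 2.074095 (working shown to 6 dp, full precision carried).
Sample 2: N=147, proportions 0.088435, 0.07483, 0.006803, 0.829932, giving H' = 0.597155.
Difference = |2.074095 − 0.597155| = 1.476940, i.e. 1.4769 to 4 decimal places.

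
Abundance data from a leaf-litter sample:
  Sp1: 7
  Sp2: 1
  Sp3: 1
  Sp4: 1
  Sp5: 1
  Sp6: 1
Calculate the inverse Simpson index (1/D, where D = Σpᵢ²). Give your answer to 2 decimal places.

Total N = 7+1+1+1+1+1 = 12, so the proportions are 0.58333, 0.08333, 0.08333, 0.08333, 0.08333, 0.08333 (working shown to 5 dp, full precision carried).
D = 0.58333² + 0.08333² + 0.08333² + 0.08333² + 0.08333² + 0.08333² = 0.34028 + 0.00694 + 0.00694 + 0.00694 + 0.00694 + 0.00694 = 0.37500.
So 1/D = 2.6667, i.e. 2.67 to 2 decimal places.

2.67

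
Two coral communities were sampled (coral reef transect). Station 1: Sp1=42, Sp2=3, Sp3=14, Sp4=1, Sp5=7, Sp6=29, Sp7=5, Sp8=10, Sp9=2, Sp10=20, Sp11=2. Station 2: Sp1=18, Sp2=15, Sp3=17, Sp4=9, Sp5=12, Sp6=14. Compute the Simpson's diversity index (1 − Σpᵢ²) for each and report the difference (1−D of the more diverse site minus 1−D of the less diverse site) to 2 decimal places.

0.01

Station 1: N=135, proportions 0.3111, 0.0222, 0.1037, 0.0074, 0.0519, 0.2148, 0.037, 0.0741, 0.0148, 0.1481, 0.0148, giving 1−D = 0.8138 (working shown to 4 dp, full precision carried).
Station 2: N=85, proportions 0.2118, 0.1765, 0.2, 0.1059, 0.1412, 0.1647, giving 1−D = 0.8257.
Difference = |0.8138 − 0.8257| = 0.0119, i.e. 0.01 to 2 decimal places.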